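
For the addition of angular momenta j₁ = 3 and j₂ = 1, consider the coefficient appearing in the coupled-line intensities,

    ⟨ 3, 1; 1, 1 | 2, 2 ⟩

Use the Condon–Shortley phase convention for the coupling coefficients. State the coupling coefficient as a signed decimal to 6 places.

+0.218218  (= +√(1/21))

√[5·2!4!0!/7! · 4!2!2!0!4!0!] = √(768/7)
  +(−1)^2/∏(2,0,0,0,4,0)! = 1/48  (running 1/48)
⟨..|..⟩ = √(768/7)·(1/48) = +0.218218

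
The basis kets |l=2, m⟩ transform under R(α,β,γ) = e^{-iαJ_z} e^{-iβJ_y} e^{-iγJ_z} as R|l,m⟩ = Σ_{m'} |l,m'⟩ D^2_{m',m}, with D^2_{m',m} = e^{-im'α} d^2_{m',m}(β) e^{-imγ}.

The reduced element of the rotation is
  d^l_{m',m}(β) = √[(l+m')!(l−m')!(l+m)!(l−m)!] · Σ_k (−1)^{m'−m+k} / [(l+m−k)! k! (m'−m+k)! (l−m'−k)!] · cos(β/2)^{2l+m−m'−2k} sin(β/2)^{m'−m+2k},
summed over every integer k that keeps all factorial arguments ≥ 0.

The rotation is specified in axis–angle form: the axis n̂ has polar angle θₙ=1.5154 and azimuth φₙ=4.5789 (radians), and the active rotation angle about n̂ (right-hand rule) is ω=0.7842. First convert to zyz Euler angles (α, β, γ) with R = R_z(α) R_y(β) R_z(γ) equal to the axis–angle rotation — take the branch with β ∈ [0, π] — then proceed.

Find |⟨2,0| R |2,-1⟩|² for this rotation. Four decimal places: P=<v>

P=0.3750

Axis–angle → zyz. n̂ = (sinθₙcosφₙ, sinθₙsinφₙ, cosθₙ) = (-0.132889, -0.989583, +0.055368), ω = 0.7842.
R = I cosω + sinω [n̂]ₓ + (1−cosω) n̂n̂ᵀ gives
  R = [+0.713111, -0.000699, -0.701051; +0.077510, +0.993947, +0.077852; +0.696753, -0.109855, +0.708849]
β = atan2(√(R₁₃²+R₂₃²), R₃₃) = 0.782932; α = atan2(R₂₃, R₁₃) mod 2π = 3.030995; γ = atan2(R₃₂, −R₃₁) mod 2π = 3.297973
First d^2_{0,-1}(β=0.7829), then the phase factors e^{-i(0)α} and e^{-i(-1)γ}:
With c≡cos(β/2)=0.924351 and s≡sin(β/2)=0.381544, N=[2·2·1·6]^{1/2}=4.898979
The bounds max(0,m−m')=0 and min(l+m,l−m')=1 give 2 terms
  k=0: (−1)^1·4.8990/(2)·0.9244^3·0.3815^1 = -0.738126
  k=1: (−1)^2·4.8990/(2)·0.9244^1·0.3815^3 = +0.125761
d^2_{0,-1}(0.7829) = -0.738126 +0.125761 = -0.612365
|D^2_{0,-1}|² = |d^2_{0,-1}(β)|² = (-0.612365)² = 0.374991 (the z-rotation phases have unit modulus)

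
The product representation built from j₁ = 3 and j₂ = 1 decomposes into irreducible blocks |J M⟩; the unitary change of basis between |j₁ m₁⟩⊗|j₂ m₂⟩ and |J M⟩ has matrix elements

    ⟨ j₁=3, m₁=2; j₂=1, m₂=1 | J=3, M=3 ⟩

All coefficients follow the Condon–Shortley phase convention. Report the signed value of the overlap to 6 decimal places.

−√(1/4) ≈ -0.500000

triangle: 1!*5!*1!/8! = 120/40320
(j±m)!: 5!*1!*2!*0!*6!*0! = 172800
prefactor² = (2J+1)*Δ*N² = 3600
  k=1: −1/(1!*0!*0!*1!*5!*0!) = -1/120
Σ = -1/120  ⇒  CG² = 3600*(-1/120)² = 1/4
CG = −√(1/4) = -0.500000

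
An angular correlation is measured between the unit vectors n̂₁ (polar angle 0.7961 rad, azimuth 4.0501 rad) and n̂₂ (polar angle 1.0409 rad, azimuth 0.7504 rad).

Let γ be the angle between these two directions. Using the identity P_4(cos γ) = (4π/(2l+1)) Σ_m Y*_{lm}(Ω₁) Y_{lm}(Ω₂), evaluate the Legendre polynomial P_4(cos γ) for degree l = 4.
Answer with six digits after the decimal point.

0.149039

Addition theorem: P_4(cos γ) = (4π/9) Σ_m Y*_{lm}(Ω₁) Y_{lm}(Ω₂), m = −4…4:
  m=-4: (-0.101706, -0.054567) × (-0.242905, -0.034229) = (0.022837, 0.016736)  (running Σ = (0.022837, 0.016736))
  m=-3: (0.292280, -0.129149) × (-0.255687, -0.315924) = (-0.115533, -0.059317)  (running Σ = (-0.092696, -0.042581))
  m=-2: (-0.100982, 0.401811) × (0.013732, -0.195858) = (0.077311, 0.025296)  (running Σ = (-0.015385, -0.017285))
  m=-1: (-0.061818, -0.079277) × (-0.182856, 0.170484) = (0.024819, 0.003957)  (running Σ = (0.009434, -0.013328))
  m=0: (-0.349039, -0.000000) × (-0.251756, 0.000000) = (0.087873, 0.000000)  (running Σ = (0.097307, -0.013328))
  m=1: (0.061818, -0.079277) × (0.182856, 0.170484) = (0.024819, -0.003957)  (running Σ = (0.122126, -0.017285))
  m=2: (-0.100982, -0.401811) × (0.013732, 0.195858) = (0.077311, -0.025296)  (running Σ = (0.199437, -0.042581))
  m=3: (-0.292280, -0.129149) × (0.255687, -0.315924) = (-0.115533, 0.059317)  (running Σ = (0.083904, 0.016736))
  m=4: (-0.101706, 0.054567) × (-0.242905, 0.034229) = (0.022837, -0.016736)  (running Σ = (0.106741, -0.000000))
Total Σ_m = (0.106741, -0.000000). Multiply by 1.396263: (0.149039, -0.000000). P_4(cos γ) = 0.149039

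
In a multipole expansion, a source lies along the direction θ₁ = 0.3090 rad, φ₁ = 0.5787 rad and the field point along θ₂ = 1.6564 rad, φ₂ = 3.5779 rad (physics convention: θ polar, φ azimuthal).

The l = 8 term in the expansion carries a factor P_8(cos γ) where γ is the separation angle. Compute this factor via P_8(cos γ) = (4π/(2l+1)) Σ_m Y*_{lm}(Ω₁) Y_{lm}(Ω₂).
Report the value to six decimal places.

-0.279220

Term-by-term m-sum for l=8 (normalisation 4π/17 = 0.739198):
  [-8]  conj(Y_{8,-8})(Ω₁) = -0.000003-0.000038i ; Y_{8,-8}(Ω₂) = -0.470371+0.171095i ; Δ = +0.000008+0.000017i
  [-7]  conj(Y_{8,-7})(Ω₁) = -0.000290-0.000373i ; Y_{8,-7}(Ω₂) = -0.171150-0.015004i ; Δ = +0.000044+0.000068i
  [-6]  conj(Y_{8,-6})(Ω₁) = -0.003552-0.001219i ; Y_{8,-6}(Ω₂) = +0.283898+0.163965i ; Δ = -0.000808-0.000928i
  [-5]  conj(Y_{8,-5})(Ω₁) = -0.020728+0.005251i ; Y_{8,-5}(Ω₂) = +0.113144+0.161629i ; Δ = -0.003194-0.002756i
  [-4]  conj(Y_{8,-4})(Ω₁) = -0.060621+0.065860i ; Y_{8,-4}(Ω₂) = -0.047060-0.267047i ; Δ = +0.020441+0.013089i
  [-3]  conj(Y_{8,-3})(Ω₁) = -0.044379+0.266019i ; Y_{8,-3}(Ω₂) = +0.053773-0.200623i ; Δ = +0.050983+0.023208i
  [-2]  conj(Y_{8,-2})(Ω₁) = +0.216372+0.493240i ; Y_{8,-2}(Ω₂) = -0.157736+0.187963i ; Δ = -0.126841-0.037132i
  [-1]  conj(Y_{8,-1})(Ω₁) = +0.456077+0.297961i ; Y_{8,-1}(Ω₂) = -0.191913+0.089485i ; Δ = -0.114190-0.016371i
  [+0]  conj(Y_{8,0})(Ω₁) = -0.128835-0.000000i ; Y_{8,0}(Ω₂) = +0.237664+0.000000i ; Δ = -0.030619-0.000000i
  [+1]  conj(Y_{8,1})(Ω₁) = -0.456077+0.297961i ; Y_{8,1}(Ω₂) = +0.191913+0.089485i ; Δ = -0.114190+0.016371i
  [+2]  conj(Y_{8,2})(Ω₁) = +0.216372-0.493240i ; Y_{8,2}(Ω₂) = -0.157736-0.187963i ; Δ = -0.126841+0.037132i
  [+3]  conj(Y_{8,3})(Ω₁) = +0.044379+0.266019i ; Y_{8,3}(Ω₂) = -0.053773-0.200623i ; Δ = +0.050983-0.023208i
  [+4]  conj(Y_{8,4})(Ω₁) = -0.060621-0.065860i ; Y_{8,4}(Ω₂) = -0.047060+0.267047i ; Δ = +0.020441-0.013089i
  [+5]  conj(Y_{8,5})(Ω₁) = +0.020728+0.005251i ; Y_{8,5}(Ω₂) = -0.113144+0.161629i ; Δ = -0.003194+0.002756i
  [+6]  conj(Y_{8,6})(Ω₁) = -0.003552+0.001219i ; Y_{8,6}(Ω₂) = +0.283898-0.163965i ; Δ = -0.000808+0.000928i
  [+7]  conj(Y_{8,7})(Ω₁) = +0.000290-0.000373i ; Y_{8,7}(Ω₂) = +0.171150-0.015004i ; Δ = +0.000044-0.000068i
  [+8]  conj(Y_{8,8})(Ω₁) = -0.000003+0.000038i ; Y_{8,8}(Ω₂) = -0.470371-0.171095i ; Δ = +0.000008-0.000017i
Total Σ_m = -0.377734+0.000000i. Multiply by 0.739198: -0.279220+0.000000i. P_8(cos γ) = -0.279220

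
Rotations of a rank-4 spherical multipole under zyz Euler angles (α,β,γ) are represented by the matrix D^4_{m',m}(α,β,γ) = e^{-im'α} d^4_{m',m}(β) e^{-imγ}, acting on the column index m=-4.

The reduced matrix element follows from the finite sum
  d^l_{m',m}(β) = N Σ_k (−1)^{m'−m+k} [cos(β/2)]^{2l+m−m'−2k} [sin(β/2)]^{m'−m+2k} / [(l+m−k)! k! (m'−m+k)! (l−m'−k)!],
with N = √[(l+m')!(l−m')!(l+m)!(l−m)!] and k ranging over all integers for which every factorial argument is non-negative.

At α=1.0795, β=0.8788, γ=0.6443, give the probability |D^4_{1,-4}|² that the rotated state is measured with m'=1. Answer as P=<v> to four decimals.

P=0.0060

First d^4_{1,-4}(β=0.8788), then the phase factors e^{-i(1)α} and e^{-i(-4)γ}:
c=cos(0.878800/2)=0.905007, s=sin(0.878800/2)=0.425397; N=√[120·6·1·40320]=5387.986637
Admissible k: 0..0 (factorial args all ≥0)
  k=0: (−1)^5·5387.9866/(720)·0.9050^3·0.4254^5 = -0.077272
d^4_{1,-4}(0.8788) = -0.077272
|D^4_{1,-4}|² = |d^4_{1,-4}(β)|² = (-0.077272)² = 0.005971 (the z-rotation phases have unit modulus)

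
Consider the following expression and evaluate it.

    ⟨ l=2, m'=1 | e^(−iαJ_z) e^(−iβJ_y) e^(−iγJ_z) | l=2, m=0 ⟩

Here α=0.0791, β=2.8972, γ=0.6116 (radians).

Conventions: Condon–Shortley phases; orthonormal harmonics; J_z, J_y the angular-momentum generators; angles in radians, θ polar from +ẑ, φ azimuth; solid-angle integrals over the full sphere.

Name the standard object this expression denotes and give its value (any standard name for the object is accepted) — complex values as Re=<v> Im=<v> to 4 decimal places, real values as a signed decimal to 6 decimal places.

Wigner D-matrix element, Re=0.2866 Im=-0.0227

This is a Wigner D-matrix element — the rotation-matrix element ⟨l m'| R(α,β,γ) |l m⟩ in the angular-momentum basis.
Split into d^2_{1,0}(β=2.8972) × two z-phases.
With c≡cos(β/2)=0.121892 and s≡sin(β/2)=0.992543, N=[6·1·2·2]^{1/2}=4.898979
k: max(0,(0)−(1))=0 … min(2+(0),2−(1))=1
  k=0: (−1)^1·4.8990/(2)·0.1219^3·0.9925^1 = -0.004403
  k=1: (−1)^2·4.8990/(2)·0.1219^1·0.9925^3 = +0.291945
d^2_{1,0}(2.8972) = -0.004403 +0.291945 = +0.287542
D = (+0.996873-0.079018i)·(+0.287542)·(+1.000000+0.000000i) = +0.286643-0.022721i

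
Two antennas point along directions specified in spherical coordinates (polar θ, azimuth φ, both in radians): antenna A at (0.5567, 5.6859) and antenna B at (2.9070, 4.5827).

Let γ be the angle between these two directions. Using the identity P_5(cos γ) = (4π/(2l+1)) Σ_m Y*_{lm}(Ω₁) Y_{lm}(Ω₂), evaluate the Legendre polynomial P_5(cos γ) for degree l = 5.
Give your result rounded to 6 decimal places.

0.419260

Addition theorem: P_5(cos γ) = (4π/11) Σ_m Y*_{lm}(Ω₁) Y_{lm}(Ω₂), m = −5…5:
  m=-5: Y*=-0.018887-0.002954i  Y=-0.000190+0.000251i  product +0.000004-0.000004i
  m=-4: Y*=-0.070908-0.066383i  Y=-0.003619-0.002066i  product +0.000119+0.000387i
  m=-3: Y*=-0.061402-0.273224i  Y=+0.012383-0.030206i  product -0.009013-0.001529i
  m=-2: Y*=+0.171571-0.434309i  Y=+0.158214+0.041983i  product +0.045378-0.061511i
  m=-1: Y*=+0.254610-0.173175i  Y=-0.063049+0.483426i  product +0.067664+0.134004i
  m=+0: Y*=-0.270473-0.000000i  Y=-0.586725+0.000000i  product +0.158693+0.000000i
  m=+1: Y*=-0.254610-0.173175i  Y=+0.063049+0.483426i  product +0.067664-0.134004i
  m=+2: Y*=+0.171571+0.434309i  Y=+0.158214-0.041983i  product +0.045378+0.061511i
  m=+3: Y*=+0.061402-0.273224i  Y=-0.012383-0.030206i  product -0.009013+0.001529i
  m=+4: Y*=-0.070908+0.066383i  Y=-0.003619+0.002066i  product +0.000119-0.000387i
  m=+5: Y*=+0.018887-0.002954i  Y=+0.000190+0.000251i  product +0.000004+0.000004i
Total Σ_m = +0.367000-0.000000i. Multiply by 1.142397: +0.419260-0.000000i. P_5(cos γ) = 0.419260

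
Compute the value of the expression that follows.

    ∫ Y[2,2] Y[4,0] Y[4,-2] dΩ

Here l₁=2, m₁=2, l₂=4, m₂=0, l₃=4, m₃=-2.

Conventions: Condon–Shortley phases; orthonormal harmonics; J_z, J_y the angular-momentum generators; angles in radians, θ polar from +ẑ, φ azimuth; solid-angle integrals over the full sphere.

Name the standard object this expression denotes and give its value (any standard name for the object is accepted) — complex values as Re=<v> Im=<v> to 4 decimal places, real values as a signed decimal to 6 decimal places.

This is a Gaunt coefficient — the integral of a triple product of spherical harmonics over the sphere.
m-sum 0 ✓  L=10 even ✓  2≤4≤6 ✓
Π(2lᵢ+1) = 5×9×9 = 405
triangle coeff Δ(2,4,4) = 1/13860
Σ_t [0,2]: t=0:+1/192 t=1:−1/36 t=2:+1/192 = -5/288
(3j)²=20/693 [(2 4 4; 0 0 0)], sign=-1
Σ_t [0,0]: t=0:+1/192 = 1/192
(3j)²=3/77 [(2 4 4; 2 0 -2)], sign=+1
⇒ 4πI² = 2700/5929
I = (-1)√(2700/5929/(4π)) = -0.19036462

Gaunt coefficient, -0.190365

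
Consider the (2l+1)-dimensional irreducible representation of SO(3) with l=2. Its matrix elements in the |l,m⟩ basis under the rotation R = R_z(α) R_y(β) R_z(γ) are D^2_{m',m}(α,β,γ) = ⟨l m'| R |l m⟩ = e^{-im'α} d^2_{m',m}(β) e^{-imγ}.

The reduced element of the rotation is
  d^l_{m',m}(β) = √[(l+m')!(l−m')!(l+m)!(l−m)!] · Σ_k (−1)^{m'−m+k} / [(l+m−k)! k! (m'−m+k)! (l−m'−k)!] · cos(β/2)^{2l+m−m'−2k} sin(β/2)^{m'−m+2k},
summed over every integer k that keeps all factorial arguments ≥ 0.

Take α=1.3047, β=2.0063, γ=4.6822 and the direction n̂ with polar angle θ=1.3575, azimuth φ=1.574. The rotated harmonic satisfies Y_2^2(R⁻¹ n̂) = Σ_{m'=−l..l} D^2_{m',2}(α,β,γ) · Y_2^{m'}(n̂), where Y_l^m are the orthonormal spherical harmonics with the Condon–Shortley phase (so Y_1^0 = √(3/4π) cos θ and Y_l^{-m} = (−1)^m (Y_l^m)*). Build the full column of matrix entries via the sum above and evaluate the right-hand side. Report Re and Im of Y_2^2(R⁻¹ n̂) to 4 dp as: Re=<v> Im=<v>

Need the full column D^2_{m',2} for m'=−2..2 at α=1.3047, β=2.0063, γ=4.6822.
cos(β/2)=0.537649, sin(β/2)=0.843169
d^2_{-2,2}: single k=4 term ⇒ +0.505427;  D = +0.450206-0.229718i
d^2_{-1,2}: single k=3 term ⇒ +0.644573;  D = -0.131667-0.630982i
d^2_{0,2}: single k=2 term ⇒ +0.503387;  D = -0.502470-0.030375i
d^2_{1,2}: single k=1 term ⇒ +0.262084;  D = -0.084052+0.248241i
d^2_{2,2}: single k=0 term ⇒ +0.083559;  D = +0.069313+0.046668i
Y_2^{m'}(θ=1.3575,φ=1.574) and Σ D·Y over m':
  (+0.4502-0.2297i)·(-0.3690+0.0024i)  (-0.1317-0.6310i)·(-0.0005-0.1598i)  (-0.5025-0.0304i)·(-0.2730+0.0000i)  (-0.0841+0.2482i)·(+0.0005-0.1598i)  (+0.0693+0.0467i)·(-0.3690-0.0024i)
Y_2^2(R⁻¹ n̂) = -0.115005+0.111659i

Re=-0.1150 Im=0.1117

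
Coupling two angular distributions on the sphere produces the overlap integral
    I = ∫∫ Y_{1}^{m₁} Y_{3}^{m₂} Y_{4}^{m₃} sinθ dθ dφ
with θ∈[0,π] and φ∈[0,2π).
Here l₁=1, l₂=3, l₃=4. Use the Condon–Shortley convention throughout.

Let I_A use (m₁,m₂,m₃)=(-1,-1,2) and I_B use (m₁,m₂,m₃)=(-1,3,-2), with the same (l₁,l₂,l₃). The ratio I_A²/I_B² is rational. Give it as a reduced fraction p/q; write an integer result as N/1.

l's match ⇒ only the (l;m) 3-j factors differ between A and B.
A: triangle coeff Δ(1,3,4) = 1/252; Σ_t [0,0]: t=0:+1/96 = 1/96; (3j)²=5/84 [(1 3 4; -1 -1 2)], sign=+1
B: triangle coeff Δ(1,3,4) = 1/252; Σ_t [0,0]: t=0:+1/1440 = 1/1440; (3j)²=1/252 [(1 3 4; -1 3 -2)], sign=+1
I_A²/I_B² = (5/84)/(1/252) = 15/1

15/1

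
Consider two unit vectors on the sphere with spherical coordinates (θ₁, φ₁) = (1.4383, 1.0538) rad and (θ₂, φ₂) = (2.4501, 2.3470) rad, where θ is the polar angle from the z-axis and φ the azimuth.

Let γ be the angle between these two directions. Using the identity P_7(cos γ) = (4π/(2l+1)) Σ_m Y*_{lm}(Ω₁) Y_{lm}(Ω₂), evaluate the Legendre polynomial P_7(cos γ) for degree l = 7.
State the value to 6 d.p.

-0.149216

Summing Y*_{l m}(θ₁,φ₁)·Y_{l m}(θ₂,φ₂) over m ∈ [−7, 7]; prefactor 4π/(2·7+1) = 0.837758:
  term(m=-7) = (-0.009390, -0.003668)   from Y*(Ω₁)=(0.216015, 0.417592), Y(Ω₂)=(-0.016105, 0.014155)
  term(m=-6) = (-0.002150, 0.022619)   from Y*(Ω₁)=(0.234272, 0.009285), Y(Ω₂)=(-0.005344, 0.096764)
  term(m=-5) = (-0.069341, 0.012820)   from Y*(Ω₁)=(-0.143416, 0.230485), Y(Ω₂)=(0.175045, 0.191928)
  term(m=-4) = (0.050812, 0.102451)   from Y*(Ω₁)=(0.123793, 0.228124), Y(Ω₂)=(0.440312, 0.016201)
  term(m=-3) = (-0.061363, 0.055806)   from Y*(Ω₁)=(-0.203787, -0.004037), Y(Ω₂)=(0.295573, -0.279701)
  term(m=-2) = (0.000854, 0.000530)   from Y*(Ω₁)=(-0.136301, 0.229041), Y(Ω₂)=(0.000069, -0.003770)
  term(m=-1) = (0.018852, -0.066157)   from Y*(Ω₁)=(-0.087386, -0.153691), Y(Ω₂)=(0.272589, 0.277649)
  term(m=+0) = (-0.034660, -0.000000)   from Y*(Ω₁)=(-0.268024, -0.000000), Y(Ω₂)=(0.129317, 0.000000)
  term(m=+1) = (0.018852, 0.066157)   from Y*(Ω₁)=(0.087386, -0.153691), Y(Ω₂)=(-0.272589, 0.277649)
  term(m=+2) = (0.000854, -0.000530)   from Y*(Ω₁)=(-0.136301, -0.229041), Y(Ω₂)=(0.000069, 0.003770)
  term(m=+3) = (-0.061363, -0.055806)   from Y*(Ω₁)=(0.203787, -0.004037), Y(Ω₂)=(-0.295573, -0.279701)
  term(m=+4) = (0.050812, -0.102451)   from Y*(Ω₁)=(0.123793, -0.228124), Y(Ω₂)=(0.440312, -0.016201)
  term(m=+5) = (-0.069341, -0.012820)   from Y*(Ω₁)=(0.143416, 0.230485), Y(Ω₂)=(-0.175045, 0.191928)
  term(m=+6) = (-0.002150, -0.022619)   from Y*(Ω₁)=(0.234272, -0.009285), Y(Ω₂)=(-0.005344, -0.096764)
  term(m=+7) = (-0.009390, 0.003668)   from Y*(Ω₁)=(-0.216015, 0.417592), Y(Ω₂)=(0.016105, 0.014155)
Total Σ_m = (-0.178113, 0.000000). Multiply by 0.837758: (-0.149216, 0.000000). P_7(cos γ) = -0.149216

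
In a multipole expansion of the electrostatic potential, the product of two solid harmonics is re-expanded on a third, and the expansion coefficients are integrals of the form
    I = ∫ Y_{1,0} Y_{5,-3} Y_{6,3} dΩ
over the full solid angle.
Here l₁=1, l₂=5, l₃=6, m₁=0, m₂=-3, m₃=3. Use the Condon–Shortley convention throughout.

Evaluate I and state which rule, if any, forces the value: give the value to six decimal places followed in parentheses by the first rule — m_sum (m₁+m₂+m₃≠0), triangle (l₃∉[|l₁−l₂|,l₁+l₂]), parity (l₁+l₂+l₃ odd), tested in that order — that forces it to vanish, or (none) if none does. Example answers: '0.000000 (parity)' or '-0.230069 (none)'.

m-sum 0 ✓  L=12 even ✓  4≤6≤6 ✓
Π(2lᵢ+1) = 3×11×13 = 429
triangle coeff Δ(1,5,6) = 1/858
Σ_t [0,0]: t=0:+1/14400 = 1/14400
(3j)²=6/143 [(1 5 6; 0 0 0)], sign=+1
Σ_t [0,0]: t=0:+1/80640 = 1/80640
(3j)²=9/286 [(1 5 6; 0 -3 3)], sign=-1
⇒ 4πI² = 81/143
I = (-1)√(81/143/(4π)) = -0.21230956
No selection rule forces the value: the integral is nonzero (none).

-0.212310 (none)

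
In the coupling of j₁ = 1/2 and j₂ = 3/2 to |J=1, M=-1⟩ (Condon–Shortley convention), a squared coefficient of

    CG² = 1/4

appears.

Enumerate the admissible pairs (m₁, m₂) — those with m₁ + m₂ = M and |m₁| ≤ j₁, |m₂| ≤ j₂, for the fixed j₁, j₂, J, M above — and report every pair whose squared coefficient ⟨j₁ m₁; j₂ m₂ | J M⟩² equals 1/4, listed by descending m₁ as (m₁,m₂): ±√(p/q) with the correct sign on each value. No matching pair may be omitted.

Admissible pairs with m₁+m₂ = M = -1: (-1/2,-1/2), (1/2,-3/2)
  (m₁,m₂)=(1/2,-3/2): CG² = 3/4, CG = +√(3/4)
  (m₁,m₂)=(-1/2,-1/2): CG² = 1/4, CG = −√(1/4)   ← matches the target
Pairs with CG² = 1/4: (-1/2,-1/2): −√(1/4)

(-1/2,-1/2): −√(1/4)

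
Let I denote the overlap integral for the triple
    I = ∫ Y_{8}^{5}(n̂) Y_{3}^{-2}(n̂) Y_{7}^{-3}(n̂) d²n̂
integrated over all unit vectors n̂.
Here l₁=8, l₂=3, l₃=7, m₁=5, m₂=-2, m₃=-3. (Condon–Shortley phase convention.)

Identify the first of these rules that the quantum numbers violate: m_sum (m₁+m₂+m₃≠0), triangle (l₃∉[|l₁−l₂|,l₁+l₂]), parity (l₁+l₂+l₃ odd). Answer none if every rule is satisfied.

none

m₁+m₂+m₃ = 5 − 2 − 3 = 0  ✓
triangle: |8−3|=5 ≤ l₃=7 ≤ 8+3=11  ✓
parity: l₁+l₂+l₃ = 18 is even  ✓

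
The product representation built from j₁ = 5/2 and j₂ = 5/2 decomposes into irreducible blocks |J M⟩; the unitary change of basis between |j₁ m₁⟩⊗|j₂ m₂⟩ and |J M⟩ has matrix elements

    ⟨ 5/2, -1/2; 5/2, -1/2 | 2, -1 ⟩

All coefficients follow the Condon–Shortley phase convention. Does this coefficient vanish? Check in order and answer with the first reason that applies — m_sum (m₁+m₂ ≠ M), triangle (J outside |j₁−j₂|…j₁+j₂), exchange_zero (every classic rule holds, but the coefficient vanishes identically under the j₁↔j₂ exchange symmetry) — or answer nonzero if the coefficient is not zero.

exchange_zero

m-sum: m₁+m₂ = -1/2+(-1/2) = -1, M = -1  ✓
triangle: |j₁−j₂| = 0 ≤ J = 2 ≤ j₁+j₂ = 5  ✓
exchange: j₁=j₂ and m₁=m₂, and (−1)^(j₁+j₂−J) = (−1)^3 = −1 forces ⟨j₁m₁;j₂m₂|JM⟩ = −⟨j₂m₂;j₁m₁|JM⟩ = −⟨j₁m₁;j₂m₂|JM⟩ ⇒ the coefficient vanishes identically
Racah sum check: Σ_k collapses to 0 ⇒ CG = 0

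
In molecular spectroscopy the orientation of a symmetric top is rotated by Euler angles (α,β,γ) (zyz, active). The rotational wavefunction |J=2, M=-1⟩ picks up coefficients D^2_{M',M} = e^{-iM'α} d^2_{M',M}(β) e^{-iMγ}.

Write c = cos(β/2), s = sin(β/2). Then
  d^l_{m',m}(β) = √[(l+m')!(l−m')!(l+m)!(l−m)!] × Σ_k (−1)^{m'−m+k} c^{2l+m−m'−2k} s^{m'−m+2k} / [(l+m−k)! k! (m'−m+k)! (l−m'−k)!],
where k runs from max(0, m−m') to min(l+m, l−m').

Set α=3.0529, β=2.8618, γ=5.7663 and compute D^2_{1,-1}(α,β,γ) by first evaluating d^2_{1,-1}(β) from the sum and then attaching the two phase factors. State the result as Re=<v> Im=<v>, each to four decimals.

D^2_{1,-1}(3.0529,2.8618,5.7663) = e^{-i·1·3.0529}·d^2_{1,-1}(2.8618)·e^{-i·-1·5.7663}. Compute d first:
Half-angle: c=0.139440, s=0.990230. N=√(6·1·1·6)=6.000000
k: max(0,(-1)−(1))=0 … min(2+(-1),2−(1))=1
  k=0: (−1)^2·6.0000/(2)·0.1394^2·0.9902^2 = +0.057197
  k=1: (−1)^3·6.0000/(6)·0.1394^0·0.9902^4 = -0.961491
d^2_{1,-1}(2.8618) = +0.057197 -0.961491 = -0.904294
D = (-0.996069-0.088576i)·(-0.904294)·(+0.869363-0.494175i) = +0.822652-0.375488i

Re=0.8227 Im=-0.3755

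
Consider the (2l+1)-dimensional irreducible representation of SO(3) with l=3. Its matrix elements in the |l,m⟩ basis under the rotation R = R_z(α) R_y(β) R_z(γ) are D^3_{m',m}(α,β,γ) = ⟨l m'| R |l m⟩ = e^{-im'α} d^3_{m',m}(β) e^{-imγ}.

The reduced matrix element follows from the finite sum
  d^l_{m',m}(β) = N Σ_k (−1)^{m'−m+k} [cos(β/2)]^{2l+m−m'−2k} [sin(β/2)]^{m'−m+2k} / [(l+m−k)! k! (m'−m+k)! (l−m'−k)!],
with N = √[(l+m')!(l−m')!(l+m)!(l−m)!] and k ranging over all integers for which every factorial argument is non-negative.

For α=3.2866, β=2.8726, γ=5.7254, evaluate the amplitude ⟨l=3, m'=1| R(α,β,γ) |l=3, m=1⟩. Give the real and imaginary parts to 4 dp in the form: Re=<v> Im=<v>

First d^3_{1,1}(β=2.8726), then the phase factors e^{-i(1)α} and e^{-i(1)γ}:
With c≡cos(β/2)=0.134091 and s≡sin(β/2)=0.990969, N=[24·2·24·2]^{1/2}=48.000000
The bounds max(0,m−m')=0 and min(l+m,l−m')=2 give 3 terms
  k=0: (−1)^0·48.0000/(48)·0.1341^6·0.9910^0 = +0.000006
  k=1: (−1)^1·48.0000/(6)·0.1341^4·0.9910^2 = -0.002540
  k=2: (−1)^2·48.0000/(8)·0.1341^2·0.9910^4 = +0.104038
d^3_{1,1}(2.8726) = +0.000006 -0.002540 +0.104038 = +0.101504
D = (-0.989505+0.144500i)·(+0.101504)·(+0.848429+0.529308i) = -0.092979-0.040719i

Re=-0.0930 Im=-0.0407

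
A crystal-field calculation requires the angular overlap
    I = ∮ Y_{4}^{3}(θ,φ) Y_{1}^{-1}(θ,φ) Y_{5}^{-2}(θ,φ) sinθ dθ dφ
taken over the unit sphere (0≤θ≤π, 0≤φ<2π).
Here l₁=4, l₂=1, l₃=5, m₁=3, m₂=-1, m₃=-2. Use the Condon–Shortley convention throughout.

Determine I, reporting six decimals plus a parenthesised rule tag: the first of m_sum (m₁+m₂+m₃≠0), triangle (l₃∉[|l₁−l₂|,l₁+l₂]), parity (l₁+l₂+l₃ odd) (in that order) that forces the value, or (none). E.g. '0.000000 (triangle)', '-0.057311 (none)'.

Checks pass: Σm=0; 10 even; l₃=5∈[3,5].
(2·4+1)(2·1+1)(2·5+1) = 297
Δ: 0! 8! 2! / 11! → 1/495
sum: t=0:+1/576 = 1/576
3j²(4 1 5; 0 0 0) = Δ·Π!·Σ² = 5/99  (sign -1)
sum: t=0:+1/10080 = 1/10080
3j²(4 1 5; 3 -1 -2) = Δ·Π!·Σ² = 1/165  (sign -1)
combine: 4πI² = 297·5/99·1/165 = 1/11
take √, sign +1: I = 0.08505478
No selection rule forces the value: the integral is nonzero (none).

0.085055 (none)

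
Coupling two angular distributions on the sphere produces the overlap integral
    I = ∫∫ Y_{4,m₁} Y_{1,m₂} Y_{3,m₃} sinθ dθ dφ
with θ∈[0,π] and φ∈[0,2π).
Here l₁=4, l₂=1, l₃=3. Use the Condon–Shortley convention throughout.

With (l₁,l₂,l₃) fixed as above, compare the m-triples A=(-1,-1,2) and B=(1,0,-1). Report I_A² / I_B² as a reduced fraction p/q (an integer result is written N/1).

1/5

Same 4,1,3: normalisation and zero-m 3j drop out of the ratio.
A: Δ: 2! 6! 0! / 9! → 1/252; sum: t=0:+1/240 = 1/240; 3j²(4 1 3; -1 -1 2) = Δ·Π!·Σ² = 1/84  (sign -1)
B: Δ: 2! 6! 0! / 9! → 1/252; sum: t=1:−1/48 = -1/48; 3j²(4 1 3; 1 0 -1) = Δ·Π!·Σ² = 5/84  (sign -1)
I_A²/I_B² = (1/84)/(5/84) = 1/5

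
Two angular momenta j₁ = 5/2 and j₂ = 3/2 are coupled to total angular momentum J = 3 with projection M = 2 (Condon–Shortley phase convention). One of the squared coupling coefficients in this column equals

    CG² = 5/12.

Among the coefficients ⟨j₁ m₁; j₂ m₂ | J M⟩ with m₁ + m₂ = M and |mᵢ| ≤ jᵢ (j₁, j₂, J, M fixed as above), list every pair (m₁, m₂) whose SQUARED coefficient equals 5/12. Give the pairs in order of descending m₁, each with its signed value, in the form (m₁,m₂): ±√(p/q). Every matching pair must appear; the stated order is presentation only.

Admissible pairs with m₁+m₂ = M = 2: (1/2,3/2), (3/2,1/2), (5/2,-1/2)
  (m₁,m₂)=(5/2,-1/2): CG² = 5/12, CG = +√(5/12)   ← matches the target
  (m₁,m₂)=(3/2,1/2): CG² = 1/12, CG = +√(1/12)
  (m₁,m₂)=(1/2,3/2): CG² = 1/2, CG = −√(1/2)
Pairs with CG² = 5/12: (5/2,-1/2): +√(5/12)

(5/2,-1/2): +√(5/12)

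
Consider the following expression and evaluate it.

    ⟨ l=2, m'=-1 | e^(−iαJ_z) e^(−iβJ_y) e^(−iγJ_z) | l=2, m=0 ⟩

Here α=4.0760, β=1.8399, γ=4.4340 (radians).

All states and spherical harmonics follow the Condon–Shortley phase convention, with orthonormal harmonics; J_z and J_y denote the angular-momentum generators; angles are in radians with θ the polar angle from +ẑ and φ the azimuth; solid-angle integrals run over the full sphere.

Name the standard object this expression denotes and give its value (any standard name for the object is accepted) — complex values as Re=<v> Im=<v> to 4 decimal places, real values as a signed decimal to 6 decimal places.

This is a Wigner D-matrix element — the rotation-matrix element ⟨l m'| R(α,β,γ) |l m⟩ in the angular-momentum basis.
First d^2_{-1,0}(β=1.8399), then the phase factors e^{-i(-1)α} and e^{-i(0)γ}:
c=cos(1.839900/2)=0.605860, s=sin(1.839900/2)=0.795571; N=√[1·6·2·2]=4.898979
Admissible k: 1..2 (factorial args all ≥0)
  k=1: (−1)^0·4.8990/(2)·0.6059^3·0.7956^1 = +0.433383
  k=2: (−1)^1·4.8990/(2)·0.6059^1·0.7956^3 = -0.747283
d^2_{-1,0}(1.8399) = +0.433383 -0.747283 = -0.313901
Attach z-rotation phases: D = e^{-i(-1)(4.0760)}·(-0.313901)·e^{-i(0)(4.4340)} = +0.186550+0.252454i

Wigner D-matrix element, Re=0.1865 Im=0.2525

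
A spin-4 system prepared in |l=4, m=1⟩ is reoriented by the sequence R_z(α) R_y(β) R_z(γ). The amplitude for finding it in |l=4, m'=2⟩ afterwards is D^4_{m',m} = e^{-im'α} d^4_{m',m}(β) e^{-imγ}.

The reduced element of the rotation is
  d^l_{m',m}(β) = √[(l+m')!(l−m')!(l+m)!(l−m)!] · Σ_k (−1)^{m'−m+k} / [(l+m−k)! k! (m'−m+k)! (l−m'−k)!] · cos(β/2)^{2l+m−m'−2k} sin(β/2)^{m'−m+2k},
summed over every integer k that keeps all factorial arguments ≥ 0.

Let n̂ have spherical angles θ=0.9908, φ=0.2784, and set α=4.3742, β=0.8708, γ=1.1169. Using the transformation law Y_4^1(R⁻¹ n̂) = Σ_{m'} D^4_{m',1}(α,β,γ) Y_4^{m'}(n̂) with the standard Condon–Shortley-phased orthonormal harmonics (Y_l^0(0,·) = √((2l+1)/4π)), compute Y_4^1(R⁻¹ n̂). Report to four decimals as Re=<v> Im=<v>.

Need the full column D^4_{m',1} for m'=−4..4 at α=4.3742, β=0.8708, γ=1.1169.
cos(β/2)=0.906701, sin(β/2)=0.421773
d^4_{-4,1}: single k=5 term ⇒ +0.074453;  D = -0.058268-0.046347i
d^4_{-3,1}: k∈[4..5] ⇒ +0.282938 -0.036734 = +0.246204;  D = +0.208510-0.130920i
d^4_{-2,1}: k∈[3..5] ⇒ +0.650239 -0.211054 +0.009134 = +0.448319;  D = +0.098922+0.437269i
d^4_{-1,1}: k∈[2..5] ⇒ +0.988425 -0.641644 +0.069421 -0.001001 = +0.415201;  D = -0.412424-0.047935i
d^4_{0,1}: k∈[1..4] ⇒ +0.950263 -1.233742 +0.266965 -0.009628 = -0.026142;  D = -0.011463+0.023495i
d^4_{1,1}: k∈[0..3] ⇒ +0.456788 -1.482637 +0.641644 -0.046281 = -0.430486;  D = -0.302357-0.306429i
d^4_{2,1}: k∈[0..2] ⇒ -0.901499 +0.975359 -0.140703 = -0.066843;  D = +0.060461-0.028503i
d^4_{3,1}: k∈[0..1] ⇒ +0.784538 -0.282938 = +0.501599;  D = -0.051241-0.498975i
d^4_{4,1}: single k=0 term ⇒ -0.344074;  D = -0.334548-0.080402i
Y_4^{m'}(θ=0.9908,φ=0.2784) and Σ D·Y over m':
  (-0.0583-0.0463i)·(+0.0956-0.1944i)  (+0.2085-0.1309i)·(+0.2694-0.2976i)  (+0.0989+0.4373i)·(+0.2190-0.1363i)  (-0.4124-0.0479i)·(-0.1872+0.0535i)  (-0.0115+0.0235i)·(-0.3018+0.0000i)  (-0.3024-0.3064i)·(+0.1872+0.0535i)  (+0.0605-0.0285i)·(+0.2190+0.1363i)  (-0.0512-0.4990i)·(-0.2694-0.2976i)  (-0.3345-0.0804i)·(+0.0956+0.1944i)
Y_4^1(R⁻¹ n̂) = -0.007023-0.022921i

Re=-0.0070 Im=-0.0229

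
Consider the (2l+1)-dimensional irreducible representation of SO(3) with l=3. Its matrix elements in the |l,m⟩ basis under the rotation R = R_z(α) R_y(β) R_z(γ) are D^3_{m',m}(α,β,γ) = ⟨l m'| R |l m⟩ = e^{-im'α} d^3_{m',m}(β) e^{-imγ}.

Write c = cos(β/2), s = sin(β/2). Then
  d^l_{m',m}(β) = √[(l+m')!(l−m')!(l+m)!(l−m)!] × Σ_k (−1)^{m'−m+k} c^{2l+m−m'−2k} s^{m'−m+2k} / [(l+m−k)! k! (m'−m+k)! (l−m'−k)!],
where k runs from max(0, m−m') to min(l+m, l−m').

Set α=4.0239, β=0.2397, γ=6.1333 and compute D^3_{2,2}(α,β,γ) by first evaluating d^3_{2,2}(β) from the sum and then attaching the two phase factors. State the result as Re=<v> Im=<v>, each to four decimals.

Re=0.0939 Im=-0.8833

First d^3_{2,2}(β=0.2397), then the phase factors e^{-i(2)α} and e^{-i(2)γ}:
Half-angle: c=0.992827, s=0.119563. N=√(120·1·120·1)=120.000000
Admissible k: 0..1 (factorial args all ≥0)
  k=0: (−1)^0·120.0000/(120)·0.9928^6·0.1196^0 = +0.957724
  k=1: (−1)^1·120.0000/(24)·0.9928^4·0.1196^2 = -0.069448
d^3_{2,2}(0.2397) = +0.957724 -0.069448 = +0.888276
Attach z-rotation phases: D = e^{-i(2)(4.0239)}·(+0.888276)·e^{-i(2)(6.1333)} = +0.093939-0.883295i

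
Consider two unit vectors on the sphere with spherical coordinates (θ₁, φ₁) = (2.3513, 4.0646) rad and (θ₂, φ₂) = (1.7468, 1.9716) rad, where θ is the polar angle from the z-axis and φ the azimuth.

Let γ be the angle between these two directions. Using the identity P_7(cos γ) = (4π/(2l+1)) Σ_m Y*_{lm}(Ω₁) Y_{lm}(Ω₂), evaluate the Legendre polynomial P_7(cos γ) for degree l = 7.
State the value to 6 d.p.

0.291922

Addition theorem: P_7(cos γ) = (4π/15) Σ_m Y*_{lm}(Ω₁) Y_{lm}(Ω₂), m = −7…7:
  m=-7: (-0.04501 - 0.00809j) × (0.14783 - 0.42334j) = -0.01008 + 0.01786j  (running Σ = -0.01008 + 0.01786j)
  m=-6: (-0.12454 + 0.11489j) × (-0.22100 - 0.20048j) = 0.05056 - 0.00042j  (running Σ = 0.04048 + 0.01743j)
  m=-5: (0.03512 + 0.35961j) × (0.18530 - 0.08570j) = 0.03733 + 0.06362j  (running Σ = 0.07781 + 0.08106j)
  m=-4: (0.38552 + 0.23660j) × (-0.01018 - 0.31393j) = 0.07035 - 0.12344j  (running Σ = 0.14816 - 0.04238j)
  m=-3: (0.19876 - 0.07768j) × (0.10943 + 0.04224j) = 0.02503 - 0.00010j  (running Σ = 0.17319 - 0.04248j)
  m=-2: (-0.06659 + 0.23580j) × (0.21725 - 0.22441j) = 0.03845 + 0.06617j  (running Σ = 0.21164 + 0.02369j)
  m=-1: (0.20360 + 0.26906j) × (0.03224 + 0.07608j) = -0.01391 + 0.02417j  (running Σ = 0.19773 + 0.04786j)
  m=0: (-0.15130 + 0.00000j) × (0.31064 + 0.00000j) = -0.04700 + 0.00000j  (running Σ = 0.15073 + 0.04786j)
  m=1: (-0.20360 + 0.26906j) × (-0.03224 + 0.07608j) = -0.01391 - 0.02417j  (running Σ = 0.13682 + 0.02369j)
  m=2: (-0.06659 - 0.23580j) × (0.21725 + 0.22441j) = 0.03845 - 0.06617j  (running Σ = 0.17527 - 0.04248j)
  m=3: (-0.19876 - 0.07768j) × (-0.10943 + 0.04224j) = 0.02503 + 0.00010j  (running Σ = 0.20030 - 0.04238j)
  m=4: (0.38552 - 0.23660j) × (-0.01018 + 0.31393j) = 0.07035 + 0.12344j  (running Σ = 0.27065 + 0.08106j)
  m=5: (-0.03512 + 0.35961j) × (-0.18530 - 0.08570j) = 0.03733 - 0.06362j  (running Σ = 0.30798 + 0.01743j)
  m=6: (-0.12454 - 0.11489j) × (-0.22100 + 0.20048j) = 0.05056 + 0.00042j  (running Σ = 0.35853 + 0.01786j)
  m=7: (0.04501 - 0.00809j) × (-0.14783 - 0.42334j) = -0.01008 - 0.01786j  (running Σ = 0.34846 + 0.00000j)
Accumulated sum 0.34846 + 0.00000j; after 4π/(2l+1) scaling, 0.29192 + 0.00000j ⇒ P_7 = 0.291922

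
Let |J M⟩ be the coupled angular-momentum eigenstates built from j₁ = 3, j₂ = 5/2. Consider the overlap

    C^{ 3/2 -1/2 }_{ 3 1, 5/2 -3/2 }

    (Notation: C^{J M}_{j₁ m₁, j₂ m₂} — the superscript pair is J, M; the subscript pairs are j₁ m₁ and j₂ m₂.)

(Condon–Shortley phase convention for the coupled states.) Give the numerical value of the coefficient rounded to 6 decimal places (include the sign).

triangle: 4!×2!×1!/8! = 48/40320
(j±m)!: 4!×2!×1!×4!×1!×2! = 2304
prefactor² = (2J+1)×Δ×N² = 384/35
  k=0: +1/(0!×4!×2!×1!×0!×0!) = 1/48
  k=1: −1/(1!×3!×1!×0!×1!×1!) = -1/6
Σ = -7/48  ⇒  CG² = 384/35×(-7/48)² = 7/30
CG = −√(7/30) = -0.483046

−√(7/30) ≈ -0.483046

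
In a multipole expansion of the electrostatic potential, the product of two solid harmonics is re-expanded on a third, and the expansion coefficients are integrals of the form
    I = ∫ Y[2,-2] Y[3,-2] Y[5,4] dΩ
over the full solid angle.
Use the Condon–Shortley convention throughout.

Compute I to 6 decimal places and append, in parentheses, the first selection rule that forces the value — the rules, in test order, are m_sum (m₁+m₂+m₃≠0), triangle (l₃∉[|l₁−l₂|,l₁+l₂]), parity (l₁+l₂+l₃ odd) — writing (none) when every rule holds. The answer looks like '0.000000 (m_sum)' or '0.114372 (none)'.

Checks pass: Σm=0; 10 even; l₃=5∈[1,5].
(2·2+1)(2·3+1)(2·5+1) = 385
Δ: 0! 4! 6! / 11! → 1/2310
sum: t=0:+1/144 = 1/144
3j²(2 3 5; 0 0 0) = Δ·Π!·Σ² = 10/231  (sign -1)
sum: t=0:+1/2880 = 1/2880
3j²(2 3 5; -2 -2 4) = Δ·Π!·Σ² = 3/55  (sign -1)
combine: 4πI² = 385·10/231·3/55 = 10/11
take √, sign +1: I = 0.26896683
No selection rule forces the value: the integral is nonzero (none).

0.268967 (none)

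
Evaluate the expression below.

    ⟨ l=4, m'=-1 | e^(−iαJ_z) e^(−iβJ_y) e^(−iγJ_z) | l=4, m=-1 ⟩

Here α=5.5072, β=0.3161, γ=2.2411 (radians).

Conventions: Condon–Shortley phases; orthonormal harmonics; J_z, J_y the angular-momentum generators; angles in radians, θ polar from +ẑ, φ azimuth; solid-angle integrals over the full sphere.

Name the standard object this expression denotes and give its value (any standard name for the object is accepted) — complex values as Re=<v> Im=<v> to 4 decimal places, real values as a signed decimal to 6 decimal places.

Wigner D-matrix element, Re=0.0609 Im=0.5740

This is a Wigner D-matrix element — the rotation-matrix element ⟨l m'| R(α,β,γ) |l m⟩ in the angular-momentum basis.
First d^4_{-1,-1}(β=0.3161), then the phase factors e^{-i(-1)α} and e^{-i(-1)γ}:
Half-angle: c=0.987536, s=0.157393. N=√(6·120·6·120)=720.000000
The bounds max(0,m−m')=0 and min(l+m,l−m')=3 give 4 terms
  k=0: (−1)^0·720.0000/(720)·0.9875^8·0.1574^0 = +0.904532
  k=1: (−1)^1·720.0000/(48)·0.9875^6·0.1574^2 = -0.344650
  k=2: (−1)^2·720.0000/(24)·0.9875^4·0.1574^4 = +0.017509
  k=3: (−1)^3·720.0000/(72)·0.9875^2·0.1574^6 = -0.000148
d^4_{-1,-1}(0.3161) = +0.904532 -0.344650 +0.017509 -0.000148 = +0.577242
D = (+0.713731-0.700420i)·(+0.577242)·(-0.621224+0.783633i) = +0.060890+0.574022i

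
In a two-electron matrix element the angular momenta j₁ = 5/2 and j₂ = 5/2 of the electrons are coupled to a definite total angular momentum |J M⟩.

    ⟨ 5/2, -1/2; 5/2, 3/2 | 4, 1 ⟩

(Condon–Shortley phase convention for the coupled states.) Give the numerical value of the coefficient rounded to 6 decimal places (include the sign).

-0.597614  (= −√(5/14))

j₁+j₂−J=1  J+j₁−j₂=4  J−j₁+j₂=4  j₁+j₂+J+1=10
(j₁±m₁, j₂±m₂, J±M) = (2,3,4,1,5,3)
P² = 10368/35
sum k=0..1:
  [0] +1/144 = 1/144
  [1] −1/24 = -1/24
S = -5/144
C² = P²·S² = 5/14 ; C = -0.597614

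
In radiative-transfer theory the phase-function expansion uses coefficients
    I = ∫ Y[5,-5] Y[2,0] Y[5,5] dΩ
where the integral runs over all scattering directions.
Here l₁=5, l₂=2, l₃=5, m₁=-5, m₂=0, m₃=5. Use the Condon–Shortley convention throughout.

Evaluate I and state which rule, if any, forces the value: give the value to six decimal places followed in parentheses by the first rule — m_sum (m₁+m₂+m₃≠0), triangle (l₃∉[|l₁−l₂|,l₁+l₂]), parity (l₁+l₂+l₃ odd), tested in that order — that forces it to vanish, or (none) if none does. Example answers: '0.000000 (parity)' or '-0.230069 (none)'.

0.242609 (none)

Rules hold: Σm=0, L=12 even, 3≤5≤7.
N = 11·5·11 = 605
Δ = 2!·8!·2!/13! = 1/38610
Racah Σ t=0..2: t=0:+1/2880 t=1:−1/576 t=2:+1/2880 = -1/960
⇒ 3j(5 2 5; 0 0 0)² = 10/429, sgn +1
Racah Σ t=2..2: t=2:+1/161280 = 1/161280
⇒ 3j(5 2 5; -5 0 5)² = 15/286, sgn +1
4πI² = N·(3j₀)²·(3jₘ)² = 125/169
I = +1·√(0.739645/4π) = 0.24260890
No selection rule forces the value: the integral is nonzero (none).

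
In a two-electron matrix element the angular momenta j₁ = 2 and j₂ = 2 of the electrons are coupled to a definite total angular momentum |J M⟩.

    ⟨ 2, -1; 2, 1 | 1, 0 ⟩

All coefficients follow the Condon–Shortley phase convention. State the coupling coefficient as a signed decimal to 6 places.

√[3·3!1!1!/6! · 1!3!3!1!1!1!] = √(9/10)
  +(−1)^2/∏(2,1,1,1,0,0)! = 1/2  (running 1/2)
  +(−1)^3/∏(3,0,0,0,1,1)! = -1/6  (running 1/3)
⟨..|..⟩ = √(9/10)·(1/3) = +0.316228

+√(1/10) ≈ +0.316228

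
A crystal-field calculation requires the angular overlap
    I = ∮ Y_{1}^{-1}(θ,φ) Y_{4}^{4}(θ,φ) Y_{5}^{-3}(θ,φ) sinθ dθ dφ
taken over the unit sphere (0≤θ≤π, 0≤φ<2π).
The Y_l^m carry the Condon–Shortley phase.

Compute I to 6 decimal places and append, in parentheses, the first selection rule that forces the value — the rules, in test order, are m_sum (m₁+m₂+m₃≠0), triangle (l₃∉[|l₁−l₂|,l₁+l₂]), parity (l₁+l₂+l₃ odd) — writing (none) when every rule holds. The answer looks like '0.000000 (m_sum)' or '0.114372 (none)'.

Rules hold: Σm=0, L=10 even, 3≤5≤5.
N = 3·9·11 = 297
Δ = 0!·2!·8!/11! = 1/495
Racah Σ t=0..0: t=0:+1/576 = 1/576
⇒ 3j(1 4 5; 0 0 0)² = 5/99, sgn -1
Racah Σ t=0..0: t=0:+1/80640 = 1/80640
⇒ 3j(1 4 5; -1 4 -3)² = 1/495, sgn +1
4πI² = N·(3j₀)²·(3jₘ)² = 1/33
I = -1·√(0.030303/4π) = -0.04910640
No selection rule forces the value: the integral is nonzero (none).

-0.049106 (none)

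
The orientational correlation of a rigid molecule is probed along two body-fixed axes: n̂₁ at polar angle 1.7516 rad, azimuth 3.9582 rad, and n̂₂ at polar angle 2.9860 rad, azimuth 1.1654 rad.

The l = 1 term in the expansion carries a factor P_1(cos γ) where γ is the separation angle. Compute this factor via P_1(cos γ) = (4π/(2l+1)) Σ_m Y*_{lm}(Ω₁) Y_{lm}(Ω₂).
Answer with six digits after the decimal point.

0.034387

Expand P_1 via completeness: Σ_{m} conj(Y_{1,m}) at Ω₁ times Y_{1,m} at Ω₂ —
  m=-1: (-0.232703-0.247701i) × (+0.021115-0.049200i) = -0.017100+0.006219i  (running Σ = -0.017100+0.006219i)
  m=0: (-0.087861-0.000000i) × (-0.482700+0.000000i) = +0.042410+0.000000i  (running Σ = +0.025310+0.006219i)
  m=1: (+0.232703-0.247701i) × (-0.021115-0.049200i) = -0.017100-0.006219i  (running Σ = +0.008209+0.000000i)
Total Σ_m = +0.008209+0.000000i. Multiply by 4.188790: +0.034387+0.000000i. P_1(cos γ) = 0.034387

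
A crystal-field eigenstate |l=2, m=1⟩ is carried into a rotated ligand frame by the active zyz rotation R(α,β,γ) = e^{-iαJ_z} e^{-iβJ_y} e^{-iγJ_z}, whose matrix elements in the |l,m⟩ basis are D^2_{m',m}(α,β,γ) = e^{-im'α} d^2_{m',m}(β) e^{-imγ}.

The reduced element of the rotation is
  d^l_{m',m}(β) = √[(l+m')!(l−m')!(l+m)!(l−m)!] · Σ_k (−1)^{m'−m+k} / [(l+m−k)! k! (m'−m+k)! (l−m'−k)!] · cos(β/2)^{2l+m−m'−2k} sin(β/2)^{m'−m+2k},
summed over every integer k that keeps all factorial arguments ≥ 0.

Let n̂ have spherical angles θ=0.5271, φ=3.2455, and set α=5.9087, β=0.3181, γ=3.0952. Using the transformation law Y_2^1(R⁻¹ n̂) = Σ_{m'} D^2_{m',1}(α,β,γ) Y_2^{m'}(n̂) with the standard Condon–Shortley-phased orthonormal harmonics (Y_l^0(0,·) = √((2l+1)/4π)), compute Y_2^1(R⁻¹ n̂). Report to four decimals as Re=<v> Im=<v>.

Need the full column D^2_{m',1} for m'=−2..2 at α=5.9087, β=0.3181, γ=3.0952.
cos(β/2)=0.987378, sin(β/2)=0.158380
d^2_{-2,1}: single k=3 term ⇒ +0.007845;  D = -0.005987+0.005070i
d^2_{-1,1}: k∈[2..3] ⇒ +0.073365 -0.000629 = +0.072736;  D = -0.068856+0.023438i
d^2_{0,1}: k∈[1..2] ⇒ +0.373446 -0.009609 = +0.363837;  D = -0.363445-0.016873i
d^2_{1,1}: k∈[0..1] ⇒ +0.950461 -0.073365 = +0.877095;  D = -0.800552-0.358348i
d^2_{2,1}: single k=0 term ⇒ -0.304917;  D = +0.213450+0.217747i
Y_2^{m'}(θ=0.5271,φ=3.2455) and Σ D·Y over m':
  (-0.0060+0.0051i)·(+0.0956-0.0202i)  (-0.0689+0.0234i)·(-0.3341+0.0348i)  (-0.3634-0.0169i)·(+0.3914+0.0000i)  (-0.8006-0.3583i)·(+0.3341+0.0348i)  (+0.2134+0.2177i)·(+0.0956+0.0202i)
Y_2^1(R⁻¹ n̂) = -0.359447-0.138693i

Re=-0.3594 Im=-0.1387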